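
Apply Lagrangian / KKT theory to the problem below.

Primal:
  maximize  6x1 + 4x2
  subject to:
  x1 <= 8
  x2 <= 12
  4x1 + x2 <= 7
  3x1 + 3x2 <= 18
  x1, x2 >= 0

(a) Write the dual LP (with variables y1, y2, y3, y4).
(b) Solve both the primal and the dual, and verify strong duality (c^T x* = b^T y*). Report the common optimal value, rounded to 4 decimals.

The standard primal-dual pair for 'max c^T x s.t. A x <= b, x >= 0' is:
  Dual:  min b^T y  s.t.  A^T y >= c,  y >= 0.

So the dual LP is:
  minimize  8y1 + 12y2 + 7y3 + 18y4
  subject to:
    y1 + 4y3 + 3y4 >= 6
    y2 + y3 + 3y4 >= 4
    y1, y2, y3, y4 >= 0

Solving the primal: x* = (0.3333, 5.6667).
  primal value c^T x* = 24.6667.
Solving the dual: y* = (0, 0, 0.6667, 1.1111).
  dual value b^T y* = 24.6667.
Strong duality: c^T x* = b^T y*. Confirmed.

24.6667


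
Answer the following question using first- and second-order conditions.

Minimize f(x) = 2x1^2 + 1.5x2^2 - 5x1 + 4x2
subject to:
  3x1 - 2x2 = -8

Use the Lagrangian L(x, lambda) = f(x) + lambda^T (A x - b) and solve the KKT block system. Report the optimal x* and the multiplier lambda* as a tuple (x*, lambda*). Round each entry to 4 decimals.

Form the Lagrangian:
  L(x, lambda) = (1/2) x^T Q x + c^T x + lambda^T (A x - b)
Stationarity (grad_x L = 0): Q x + c + A^T lambda = 0.
Primal feasibility: A x = b.

This gives the KKT block system:
  [ Q   A^T ] [ x     ]   [-c ]
  [ A    0  ] [ lambda ] = [ b ]

Solving the linear system:
  x*      = (-1.7674, 1.3488)
  lambda* = (4.0233)
  f(x*)   = 23.2093

x* = (-1.7674, 1.3488), lambda* = (4.0233)


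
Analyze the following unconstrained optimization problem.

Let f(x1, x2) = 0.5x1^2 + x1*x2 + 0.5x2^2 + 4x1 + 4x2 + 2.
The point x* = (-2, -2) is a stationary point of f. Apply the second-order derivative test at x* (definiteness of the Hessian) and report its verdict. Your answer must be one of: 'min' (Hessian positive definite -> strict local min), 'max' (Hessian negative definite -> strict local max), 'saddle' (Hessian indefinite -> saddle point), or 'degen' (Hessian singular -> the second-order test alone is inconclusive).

Compute the Hessian H = grad^2 f:
  H = [[1, 1], [1, 1]]
Verify stationarity: grad f(x*) = H x* + g = (0, 0).
Eigenvalues of H: 0, 2.
H has a zero eigenvalue (singular; positive semidefinite but not definite), so H is neither positive definite, negative definite, nor indefinite. The second-order test alone is inconclusive -> degen.
(Indeed, f is constant along the null direction of H through x*, so x* is not a strict local extremum.)

degen


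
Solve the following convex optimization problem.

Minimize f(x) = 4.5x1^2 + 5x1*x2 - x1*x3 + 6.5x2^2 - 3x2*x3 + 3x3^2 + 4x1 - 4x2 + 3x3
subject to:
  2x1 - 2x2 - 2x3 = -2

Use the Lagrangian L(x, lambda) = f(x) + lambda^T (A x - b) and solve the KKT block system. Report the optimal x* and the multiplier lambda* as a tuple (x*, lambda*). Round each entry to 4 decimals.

Form the Lagrangian:
  L(x, lambda) = (1/2) x^T Q x + c^T x + lambda^T (A x - b)
Stationarity (grad_x L = 0): Q x + c + A^T lambda = 0.
Primal feasibility: A x = b.

This gives the KKT block system:
  [ Q   A^T ] [ x     ]   [-c ]
  [ A    0  ] [ lambda ] = [ b ]

Solving the linear system:
  x*      = (-0.7975, 0.5443, -0.3418)
  lambda* = (0.057)
  f(x*)   = -3.1392

x* = (-0.7975, 0.5443, -0.3418), lambda* = (0.057)


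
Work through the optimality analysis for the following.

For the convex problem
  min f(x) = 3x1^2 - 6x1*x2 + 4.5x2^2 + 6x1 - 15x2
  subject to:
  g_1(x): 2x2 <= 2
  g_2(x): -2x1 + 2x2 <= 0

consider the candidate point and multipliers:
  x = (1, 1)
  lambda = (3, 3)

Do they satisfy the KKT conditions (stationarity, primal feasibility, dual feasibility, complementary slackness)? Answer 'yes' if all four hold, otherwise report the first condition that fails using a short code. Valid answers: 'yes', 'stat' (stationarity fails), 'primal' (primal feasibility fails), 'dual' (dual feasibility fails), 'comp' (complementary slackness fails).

Gradient of f: grad f(x) = Q x + c = (6, -12)
Constraint values g_i(x) = a_i^T x - b_i:
  g_1((1, 1)) = 0
  g_2((1, 1)) = 0
Stationarity residual: grad f(x) + sum_i lambda_i a_i = (0, 0)
  -> stationarity OK
Primal feasibility (all g_i <= 0): OK
Dual feasibility (all lambda_i >= 0): OK
Complementary slackness (lambda_i * g_i(x) = 0 for all i): OK

Verdict: yes, KKT holds.

yes


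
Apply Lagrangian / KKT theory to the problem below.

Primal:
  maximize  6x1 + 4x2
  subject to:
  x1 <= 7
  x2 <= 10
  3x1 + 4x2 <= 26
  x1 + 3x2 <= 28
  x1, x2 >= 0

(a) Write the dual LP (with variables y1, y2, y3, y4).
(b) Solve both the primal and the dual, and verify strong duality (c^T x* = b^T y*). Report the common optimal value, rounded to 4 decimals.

The standard primal-dual pair for 'max c^T x s.t. A x <= b, x >= 0' is:
  Dual:  min b^T y  s.t.  A^T y >= c,  y >= 0.

So the dual LP is:
  minimize  7y1 + 10y2 + 26y3 + 28y4
  subject to:
    y1 + 3y3 + y4 >= 6
    y2 + 4y3 + 3y4 >= 4
    y1, y2, y3, y4 >= 0

Solving the primal: x* = (7, 1.25).
  primal value c^T x* = 47.
Solving the dual: y* = (3, 0, 1, 0).
  dual value b^T y* = 47.
Strong duality: c^T x* = b^T y*. Confirmed.

47


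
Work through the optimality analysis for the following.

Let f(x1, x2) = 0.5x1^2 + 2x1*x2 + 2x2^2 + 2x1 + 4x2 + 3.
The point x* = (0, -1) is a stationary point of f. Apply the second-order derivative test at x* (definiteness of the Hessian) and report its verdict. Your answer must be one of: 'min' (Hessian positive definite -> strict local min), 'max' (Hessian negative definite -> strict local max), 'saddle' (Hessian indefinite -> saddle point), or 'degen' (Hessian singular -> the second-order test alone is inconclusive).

Compute the Hessian H = grad^2 f:
  H = [[1, 2], [2, 4]]
Verify stationarity: grad f(x*) = H x* + g = (0, 0).
Eigenvalues of H: 0, 5.
H has a zero eigenvalue (singular; positive semidefinite but not definite), so H is neither positive definite, negative definite, nor indefinite. The second-order test alone is inconclusive -> degen.
(Indeed, f is constant along the null direction of H through x*, so x* is not a strict local extremum.)

degen


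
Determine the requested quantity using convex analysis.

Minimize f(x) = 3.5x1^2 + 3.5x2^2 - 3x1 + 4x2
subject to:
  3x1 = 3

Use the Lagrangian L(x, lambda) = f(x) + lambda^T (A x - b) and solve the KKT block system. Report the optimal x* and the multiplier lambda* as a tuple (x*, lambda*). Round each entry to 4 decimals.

Form the Lagrangian:
  L(x, lambda) = (1/2) x^T Q x + c^T x + lambda^T (A x - b)
Stationarity (grad_x L = 0): Q x + c + A^T lambda = 0.
Primal feasibility: A x = b.

This gives the KKT block system:
  [ Q   A^T ] [ x     ]   [-c ]
  [ A    0  ] [ lambda ] = [ b ]

Solving the linear system:
  x*      = (1, -0.5714)
  lambda* = (-1.3333)
  f(x*)   = -0.6429

x* = (1, -0.5714), lambda* = (-1.3333)


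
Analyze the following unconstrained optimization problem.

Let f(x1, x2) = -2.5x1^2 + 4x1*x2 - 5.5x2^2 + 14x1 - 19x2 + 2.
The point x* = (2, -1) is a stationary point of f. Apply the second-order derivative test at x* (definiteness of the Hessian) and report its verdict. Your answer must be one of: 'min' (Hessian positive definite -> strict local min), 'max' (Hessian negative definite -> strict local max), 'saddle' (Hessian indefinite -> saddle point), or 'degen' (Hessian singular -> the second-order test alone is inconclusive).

Compute the Hessian H = grad^2 f:
  H = [[-5, 4], [4, -11]]
Verify stationarity: grad f(x*) = H x* + g = (0, 0).
Eigenvalues of H: -13, -3.
Both eigenvalues < 0, so H is negative definite -> x* is a strict local max.

max


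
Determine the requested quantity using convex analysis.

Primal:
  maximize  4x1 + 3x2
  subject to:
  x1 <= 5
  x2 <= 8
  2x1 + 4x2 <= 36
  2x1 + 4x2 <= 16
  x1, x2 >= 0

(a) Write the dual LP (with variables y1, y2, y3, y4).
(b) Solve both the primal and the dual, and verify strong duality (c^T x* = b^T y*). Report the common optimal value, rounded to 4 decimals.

The standard primal-dual pair for 'max c^T x s.t. A x <= b, x >= 0' is:
  Dual:  min b^T y  s.t.  A^T y >= c,  y >= 0.

So the dual LP is:
  minimize  5y1 + 8y2 + 36y3 + 16y4
  subject to:
    y1 + 2y3 + 2y4 >= 4
    y2 + 4y3 + 4y4 >= 3
    y1, y2, y3, y4 >= 0

Solving the primal: x* = (5, 1.5).
  primal value c^T x* = 24.5.
Solving the dual: y* = (2.5, 0, 0, 0.75).
  dual value b^T y* = 24.5.
Strong duality: c^T x* = b^T y*. Confirmed.

24.5


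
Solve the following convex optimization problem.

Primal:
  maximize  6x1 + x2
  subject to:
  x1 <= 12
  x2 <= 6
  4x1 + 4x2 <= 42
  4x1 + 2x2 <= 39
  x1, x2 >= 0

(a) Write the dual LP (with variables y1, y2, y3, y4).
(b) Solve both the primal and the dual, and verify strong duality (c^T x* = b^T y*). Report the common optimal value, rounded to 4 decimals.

The standard primal-dual pair for 'max c^T x s.t. A x <= b, x >= 0' is:
  Dual:  min b^T y  s.t.  A^T y >= c,  y >= 0.

So the dual LP is:
  minimize  12y1 + 6y2 + 42y3 + 39y4
  subject to:
    y1 + 4y3 + 4y4 >= 6
    y2 + 4y3 + 2y4 >= 1
    y1, y2, y3, y4 >= 0

Solving the primal: x* = (9.75, 0).
  primal value c^T x* = 58.5.
Solving the dual: y* = (0, 0, 0, 1.5).
  dual value b^T y* = 58.5.
Strong duality: c^T x* = b^T y*. Confirmed.

58.5


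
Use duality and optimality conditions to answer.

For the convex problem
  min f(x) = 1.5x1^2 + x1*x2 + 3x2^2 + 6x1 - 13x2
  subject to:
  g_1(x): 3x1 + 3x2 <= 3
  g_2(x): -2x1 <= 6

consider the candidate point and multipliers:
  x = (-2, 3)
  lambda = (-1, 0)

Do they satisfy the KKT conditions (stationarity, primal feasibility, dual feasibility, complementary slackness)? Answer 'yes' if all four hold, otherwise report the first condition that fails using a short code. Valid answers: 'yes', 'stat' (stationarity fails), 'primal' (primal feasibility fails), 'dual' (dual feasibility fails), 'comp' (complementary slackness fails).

Gradient of f: grad f(x) = Q x + c = (3, 3)
Constraint values g_i(x) = a_i^T x - b_i:
  g_1((-2, 3)) = 0
  g_2((-2, 3)) = -2
Stationarity residual: grad f(x) + sum_i lambda_i a_i = (0, 0)
  -> stationarity OK
Primal feasibility (all g_i <= 0): OK
Dual feasibility (all lambda_i >= 0): FAILS
Complementary slackness (lambda_i * g_i(x) = 0 for all i): OK

Verdict: the first failing condition is dual_feasibility -> dual.

dual


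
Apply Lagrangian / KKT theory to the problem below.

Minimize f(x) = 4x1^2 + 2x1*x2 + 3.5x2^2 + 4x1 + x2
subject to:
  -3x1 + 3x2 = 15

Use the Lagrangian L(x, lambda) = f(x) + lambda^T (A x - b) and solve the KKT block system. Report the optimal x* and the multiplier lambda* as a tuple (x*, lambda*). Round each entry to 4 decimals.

Form the Lagrangian:
  L(x, lambda) = (1/2) x^T Q x + c^T x + lambda^T (A x - b)
Stationarity (grad_x L = 0): Q x + c + A^T lambda = 0.
Primal feasibility: A x = b.

This gives the KKT block system:
  [ Q   A^T ] [ x     ]   [-c ]
  [ A    0  ] [ lambda ] = [ b ]

Solving the linear system:
  x*      = (-2.6316, 2.3684)
  lambda* = (-4.1053)
  f(x*)   = 26.7105

x* = (-2.6316, 2.3684), lambda* = (-4.1053)


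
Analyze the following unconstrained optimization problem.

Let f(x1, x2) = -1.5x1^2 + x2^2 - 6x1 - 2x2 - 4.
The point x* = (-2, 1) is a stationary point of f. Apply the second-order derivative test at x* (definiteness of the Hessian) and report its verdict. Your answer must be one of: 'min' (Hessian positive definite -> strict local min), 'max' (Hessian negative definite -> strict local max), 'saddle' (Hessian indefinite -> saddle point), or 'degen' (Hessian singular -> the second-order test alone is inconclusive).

Compute the Hessian H = grad^2 f:
  H = [[-3, 0], [0, 2]]
Verify stationarity: grad f(x*) = H x* + g = (0, 0).
Eigenvalues of H: -3, 2.
Eigenvalues have mixed signs, so H is indefinite -> x* is a saddle point.

saddle


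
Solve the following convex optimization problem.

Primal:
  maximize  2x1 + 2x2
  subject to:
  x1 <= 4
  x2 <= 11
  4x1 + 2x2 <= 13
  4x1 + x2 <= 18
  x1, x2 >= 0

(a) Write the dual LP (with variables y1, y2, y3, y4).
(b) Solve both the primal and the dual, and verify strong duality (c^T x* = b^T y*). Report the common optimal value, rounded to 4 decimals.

The standard primal-dual pair for 'max c^T x s.t. A x <= b, x >= 0' is:
  Dual:  min b^T y  s.t.  A^T y >= c,  y >= 0.

So the dual LP is:
  minimize  4y1 + 11y2 + 13y3 + 18y4
  subject to:
    y1 + 4y3 + 4y4 >= 2
    y2 + 2y3 + y4 >= 2
    y1, y2, y3, y4 >= 0

Solving the primal: x* = (0, 6.5).
  primal value c^T x* = 13.
Solving the dual: y* = (0, 0, 1, 0).
  dual value b^T y* = 13.
Strong duality: c^T x* = b^T y*. Confirmed.

13


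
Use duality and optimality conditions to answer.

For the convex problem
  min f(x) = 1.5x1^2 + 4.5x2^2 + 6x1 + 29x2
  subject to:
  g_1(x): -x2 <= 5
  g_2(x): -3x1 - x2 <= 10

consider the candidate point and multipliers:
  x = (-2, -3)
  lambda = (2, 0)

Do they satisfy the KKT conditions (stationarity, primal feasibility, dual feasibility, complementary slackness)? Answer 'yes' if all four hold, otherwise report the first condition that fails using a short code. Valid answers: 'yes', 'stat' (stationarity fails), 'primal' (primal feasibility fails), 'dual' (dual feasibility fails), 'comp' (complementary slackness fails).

Gradient of f: grad f(x) = Q x + c = (0, 2)
Constraint values g_i(x) = a_i^T x - b_i:
  g_1((-2, -3)) = -2
  g_2((-2, -3)) = -1
Stationarity residual: grad f(x) + sum_i lambda_i a_i = (0, 0)
  -> stationarity OK
Primal feasibility (all g_i <= 0): OK
Dual feasibility (all lambda_i >= 0): OK
Complementary slackness (lambda_i * g_i(x) = 0 for all i): FAILS

Verdict: the first failing condition is complementary_slackness -> comp.

comp


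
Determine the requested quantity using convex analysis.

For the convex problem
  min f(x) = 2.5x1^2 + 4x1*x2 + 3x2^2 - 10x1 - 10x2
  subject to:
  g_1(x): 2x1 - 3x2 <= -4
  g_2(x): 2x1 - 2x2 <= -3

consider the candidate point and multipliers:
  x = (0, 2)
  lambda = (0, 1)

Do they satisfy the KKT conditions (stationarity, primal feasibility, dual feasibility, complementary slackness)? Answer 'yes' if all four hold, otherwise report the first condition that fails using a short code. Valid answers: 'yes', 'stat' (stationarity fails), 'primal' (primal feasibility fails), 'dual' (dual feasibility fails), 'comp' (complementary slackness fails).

Gradient of f: grad f(x) = Q x + c = (-2, 2)
Constraint values g_i(x) = a_i^T x - b_i:
  g_1((0, 2)) = -2
  g_2((0, 2)) = -1
Stationarity residual: grad f(x) + sum_i lambda_i a_i = (0, 0)
  -> stationarity OK
Primal feasibility (all g_i <= 0): OK
Dual feasibility (all lambda_i >= 0): OK
Complementary slackness (lambda_i * g_i(x) = 0 for all i): FAILS

Verdict: the first failing condition is complementary_slackness -> comp.

comp


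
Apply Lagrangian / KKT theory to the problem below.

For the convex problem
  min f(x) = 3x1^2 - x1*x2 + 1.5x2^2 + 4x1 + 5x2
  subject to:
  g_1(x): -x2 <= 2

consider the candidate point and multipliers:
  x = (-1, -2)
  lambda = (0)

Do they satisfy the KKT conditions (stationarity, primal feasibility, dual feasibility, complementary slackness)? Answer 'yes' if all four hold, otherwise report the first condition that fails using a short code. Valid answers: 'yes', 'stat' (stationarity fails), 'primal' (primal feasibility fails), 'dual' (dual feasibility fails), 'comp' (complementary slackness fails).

Gradient of f: grad f(x) = Q x + c = (0, 0)
Constraint values g_i(x) = a_i^T x - b_i:
  g_1((-1, -2)) = 0
Stationarity residual: grad f(x) + sum_i lambda_i a_i = (0, 0)
  -> stationarity OK
Primal feasibility (all g_i <= 0): OK
Dual feasibility (all lambda_i >= 0): OK
Complementary slackness (lambda_i * g_i(x) = 0 for all i): OK

Verdict: yes, KKT holds.

yes


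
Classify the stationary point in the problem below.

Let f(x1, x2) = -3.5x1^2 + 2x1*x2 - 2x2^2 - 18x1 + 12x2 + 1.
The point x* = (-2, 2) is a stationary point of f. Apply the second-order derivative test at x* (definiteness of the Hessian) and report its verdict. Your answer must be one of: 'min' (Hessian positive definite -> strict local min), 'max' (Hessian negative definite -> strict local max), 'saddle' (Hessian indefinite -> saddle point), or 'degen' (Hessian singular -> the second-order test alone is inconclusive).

Compute the Hessian H = grad^2 f:
  H = [[-7, 2], [2, -4]]
Verify stationarity: grad f(x*) = H x* + g = (0, 0).
Eigenvalues of H: -8, -3.
Both eigenvalues < 0, so H is negative definite -> x* is a strict local max.

max


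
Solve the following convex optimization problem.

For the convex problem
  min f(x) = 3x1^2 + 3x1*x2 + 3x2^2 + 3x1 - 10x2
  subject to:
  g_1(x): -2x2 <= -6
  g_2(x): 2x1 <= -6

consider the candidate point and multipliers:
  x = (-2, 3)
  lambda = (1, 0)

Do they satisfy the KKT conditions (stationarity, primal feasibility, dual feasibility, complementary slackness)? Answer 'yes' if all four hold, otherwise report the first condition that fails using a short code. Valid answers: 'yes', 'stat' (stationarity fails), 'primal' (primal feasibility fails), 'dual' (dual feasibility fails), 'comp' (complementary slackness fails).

Gradient of f: grad f(x) = Q x + c = (0, 2)
Constraint values g_i(x) = a_i^T x - b_i:
  g_1((-2, 3)) = 0
  g_2((-2, 3)) = 2
Stationarity residual: grad f(x) + sum_i lambda_i a_i = (0, 0)
  -> stationarity OK
Primal feasibility (all g_i <= 0): FAILS
Dual feasibility (all lambda_i >= 0): OK
Complementary slackness (lambda_i * g_i(x) = 0 for all i): OK

Verdict: the first failing condition is primal_feasibility -> primal.

primal


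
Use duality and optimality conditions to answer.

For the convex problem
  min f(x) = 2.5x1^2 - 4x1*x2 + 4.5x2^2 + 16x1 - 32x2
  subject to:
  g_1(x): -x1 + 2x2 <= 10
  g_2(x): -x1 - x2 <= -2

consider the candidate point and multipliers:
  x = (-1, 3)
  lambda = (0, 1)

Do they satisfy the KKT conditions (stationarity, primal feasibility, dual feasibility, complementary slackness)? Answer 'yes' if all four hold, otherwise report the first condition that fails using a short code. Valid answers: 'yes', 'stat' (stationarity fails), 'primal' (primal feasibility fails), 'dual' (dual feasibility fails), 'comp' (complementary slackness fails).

Gradient of f: grad f(x) = Q x + c = (-1, -1)
Constraint values g_i(x) = a_i^T x - b_i:
  g_1((-1, 3)) = -3
  g_2((-1, 3)) = 0
Stationarity residual: grad f(x) + sum_i lambda_i a_i = (-2, -2)
  -> stationarity FAILS
Primal feasibility (all g_i <= 0): OK
Dual feasibility (all lambda_i >= 0): OK
Complementary slackness (lambda_i * g_i(x) = 0 for all i): OK

Verdict: the first failing condition is stationarity -> stat.

stat


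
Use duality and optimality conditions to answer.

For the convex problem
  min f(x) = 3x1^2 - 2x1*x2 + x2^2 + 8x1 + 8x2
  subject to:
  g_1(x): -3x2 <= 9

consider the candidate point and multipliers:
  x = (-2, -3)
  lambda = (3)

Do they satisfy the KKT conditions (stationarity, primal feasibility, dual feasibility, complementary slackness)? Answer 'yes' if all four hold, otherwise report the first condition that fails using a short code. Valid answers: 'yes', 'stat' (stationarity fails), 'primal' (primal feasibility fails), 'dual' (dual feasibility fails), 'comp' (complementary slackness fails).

Gradient of f: grad f(x) = Q x + c = (2, 6)
Constraint values g_i(x) = a_i^T x - b_i:
  g_1((-2, -3)) = 0
Stationarity residual: grad f(x) + sum_i lambda_i a_i = (2, -3)
  -> stationarity FAILS
Primal feasibility (all g_i <= 0): OK
Dual feasibility (all lambda_i >= 0): OK
Complementary slackness (lambda_i * g_i(x) = 0 for all i): OK

Verdict: the first failing condition is stationarity -> stat.

stat


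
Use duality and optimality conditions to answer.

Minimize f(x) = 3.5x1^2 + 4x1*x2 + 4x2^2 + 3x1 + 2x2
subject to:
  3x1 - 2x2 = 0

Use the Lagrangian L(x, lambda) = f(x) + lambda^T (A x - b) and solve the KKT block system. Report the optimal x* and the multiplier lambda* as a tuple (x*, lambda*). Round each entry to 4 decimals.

Form the Lagrangian:
  L(x, lambda) = (1/2) x^T Q x + c^T x + lambda^T (A x - b)
Stationarity (grad_x L = 0): Q x + c + A^T lambda = 0.
Primal feasibility: A x = b.

This gives the KKT block system:
  [ Q   A^T ] [ x     ]   [-c ]
  [ A    0  ] [ lambda ] = [ b ]

Solving the linear system:
  x*      = (-0.1622, -0.2432)
  lambda* = (-0.2973)
  f(x*)   = -0.4865

x* = (-0.1622, -0.2432), lambda* = (-0.2973)


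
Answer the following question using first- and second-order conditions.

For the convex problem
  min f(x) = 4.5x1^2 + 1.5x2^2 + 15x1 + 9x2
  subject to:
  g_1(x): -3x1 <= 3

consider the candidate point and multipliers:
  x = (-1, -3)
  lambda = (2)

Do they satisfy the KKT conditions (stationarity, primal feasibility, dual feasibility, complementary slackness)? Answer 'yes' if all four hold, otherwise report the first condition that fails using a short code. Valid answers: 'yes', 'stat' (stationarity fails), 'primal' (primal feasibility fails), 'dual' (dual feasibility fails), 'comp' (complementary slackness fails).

Gradient of f: grad f(x) = Q x + c = (6, 0)
Constraint values g_i(x) = a_i^T x - b_i:
  g_1((-1, -3)) = 0
Stationarity residual: grad f(x) + sum_i lambda_i a_i = (0, 0)
  -> stationarity OK
Primal feasibility (all g_i <= 0): OK
Dual feasibility (all lambda_i >= 0): OK
Complementary slackness (lambda_i * g_i(x) = 0 for all i): OK

Verdict: yes, KKT holds.

yes


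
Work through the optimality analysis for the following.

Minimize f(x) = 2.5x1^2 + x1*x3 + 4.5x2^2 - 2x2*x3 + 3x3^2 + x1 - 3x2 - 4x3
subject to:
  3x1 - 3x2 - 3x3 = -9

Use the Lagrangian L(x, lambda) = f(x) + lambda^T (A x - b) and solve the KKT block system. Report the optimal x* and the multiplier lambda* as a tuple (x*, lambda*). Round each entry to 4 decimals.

Form the Lagrangian:
  L(x, lambda) = (1/2) x^T Q x + c^T x + lambda^T (A x - b)
Stationarity (grad_x L = 0): Q x + c + A^T lambda = 0.
Primal feasibility: A x = b.

This gives the KKT block system:
  [ Q   A^T ] [ x     ]   [-c ]
  [ A    0  ] [ lambda ] = [ b ]

Solving the linear system:
  x*      = (-0.8133, 0.8253, 1.3614)
  lambda* = (0.5683)
  f(x*)   = -1.8102

x* = (-0.8133, 0.8253, 1.3614), lambda* = (0.5683)


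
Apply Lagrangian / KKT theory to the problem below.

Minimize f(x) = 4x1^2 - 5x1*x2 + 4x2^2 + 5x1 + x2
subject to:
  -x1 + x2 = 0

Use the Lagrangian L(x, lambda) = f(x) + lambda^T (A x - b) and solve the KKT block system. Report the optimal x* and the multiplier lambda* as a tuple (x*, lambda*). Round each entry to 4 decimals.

Form the Lagrangian:
  L(x, lambda) = (1/2) x^T Q x + c^T x + lambda^T (A x - b)
Stationarity (grad_x L = 0): Q x + c + A^T lambda = 0.
Primal feasibility: A x = b.

This gives the KKT block system:
  [ Q   A^T ] [ x     ]   [-c ]
  [ A    0  ] [ lambda ] = [ b ]

Solving the linear system:
  x*      = (-1, -1)
  lambda* = (2)
  f(x*)   = -3

x* = (-1, -1), lambda* = (2)


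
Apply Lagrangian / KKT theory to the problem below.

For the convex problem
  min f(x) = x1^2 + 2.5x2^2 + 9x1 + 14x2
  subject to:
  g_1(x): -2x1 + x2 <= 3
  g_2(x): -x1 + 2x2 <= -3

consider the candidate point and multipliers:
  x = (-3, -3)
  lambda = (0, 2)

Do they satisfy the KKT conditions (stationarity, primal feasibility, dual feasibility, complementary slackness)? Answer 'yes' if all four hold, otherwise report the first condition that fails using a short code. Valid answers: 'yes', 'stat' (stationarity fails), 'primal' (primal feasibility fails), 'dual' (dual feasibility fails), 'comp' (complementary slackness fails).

Gradient of f: grad f(x) = Q x + c = (3, -1)
Constraint values g_i(x) = a_i^T x - b_i:
  g_1((-3, -3)) = 0
  g_2((-3, -3)) = 0
Stationarity residual: grad f(x) + sum_i lambda_i a_i = (1, 3)
  -> stationarity FAILS
Primal feasibility (all g_i <= 0): OK
Dual feasibility (all lambda_i >= 0): OK
Complementary slackness (lambda_i * g_i(x) = 0 for all i): OK

Verdict: the first failing condition is stationarity -> stat.

stat


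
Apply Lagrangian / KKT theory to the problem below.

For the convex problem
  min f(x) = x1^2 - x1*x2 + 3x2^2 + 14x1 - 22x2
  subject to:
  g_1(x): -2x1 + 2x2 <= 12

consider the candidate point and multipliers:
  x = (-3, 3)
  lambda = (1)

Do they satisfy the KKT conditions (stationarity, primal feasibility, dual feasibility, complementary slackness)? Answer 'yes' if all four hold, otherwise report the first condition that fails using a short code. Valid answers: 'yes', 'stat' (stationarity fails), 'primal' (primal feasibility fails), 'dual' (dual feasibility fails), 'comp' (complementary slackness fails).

Gradient of f: grad f(x) = Q x + c = (5, -1)
Constraint values g_i(x) = a_i^T x - b_i:
  g_1((-3, 3)) = 0
Stationarity residual: grad f(x) + sum_i lambda_i a_i = (3, 1)
  -> stationarity FAILS
Primal feasibility (all g_i <= 0): OK
Dual feasibility (all lambda_i >= 0): OK
Complementary slackness (lambda_i * g_i(x) = 0 for all i): OK

Verdict: the first failing condition is stationarity -> stat.

stat


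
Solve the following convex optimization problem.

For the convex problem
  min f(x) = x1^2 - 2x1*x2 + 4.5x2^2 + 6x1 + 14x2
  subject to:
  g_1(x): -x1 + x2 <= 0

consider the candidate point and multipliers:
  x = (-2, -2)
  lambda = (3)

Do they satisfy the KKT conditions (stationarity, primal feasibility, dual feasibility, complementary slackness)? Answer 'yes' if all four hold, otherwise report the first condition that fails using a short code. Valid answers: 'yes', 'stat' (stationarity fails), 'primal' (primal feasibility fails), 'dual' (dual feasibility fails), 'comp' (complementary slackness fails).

Gradient of f: grad f(x) = Q x + c = (6, 0)
Constraint values g_i(x) = a_i^T x - b_i:
  g_1((-2, -2)) = 0
Stationarity residual: grad f(x) + sum_i lambda_i a_i = (3, 3)
  -> stationarity FAILS
Primal feasibility (all g_i <= 0): OK
Dual feasibility (all lambda_i >= 0): OK
Complementary slackness (lambda_i * g_i(x) = 0 for all i): OK

Verdict: the first failing condition is stationarity -> stat.

stat


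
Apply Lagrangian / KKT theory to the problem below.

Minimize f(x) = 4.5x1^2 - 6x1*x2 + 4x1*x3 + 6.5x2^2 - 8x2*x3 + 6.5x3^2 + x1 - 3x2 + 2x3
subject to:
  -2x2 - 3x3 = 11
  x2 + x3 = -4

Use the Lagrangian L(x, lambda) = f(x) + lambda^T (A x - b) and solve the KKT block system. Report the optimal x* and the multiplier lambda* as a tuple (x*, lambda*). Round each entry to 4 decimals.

Form the Lagrangian:
  L(x, lambda) = (1/2) x^T Q x + c^T x + lambda^T (A x - b)
Stationarity (grad_x L = 0): Q x + c + A^T lambda = 0.
Primal feasibility: A x = b.

This gives the KKT block system:
  [ Q   A^T ] [ x     ]   [-c ]
  [ A    0  ] [ lambda ] = [ b ]

Solving the linear system:
  x*      = (0.5556, -1, -3)
  lambda* = (-31.4444, -67.5556)
  f(x*)   = 36.6111

x* = (0.5556, -1, -3), lambda* = (-31.4444, -67.5556)


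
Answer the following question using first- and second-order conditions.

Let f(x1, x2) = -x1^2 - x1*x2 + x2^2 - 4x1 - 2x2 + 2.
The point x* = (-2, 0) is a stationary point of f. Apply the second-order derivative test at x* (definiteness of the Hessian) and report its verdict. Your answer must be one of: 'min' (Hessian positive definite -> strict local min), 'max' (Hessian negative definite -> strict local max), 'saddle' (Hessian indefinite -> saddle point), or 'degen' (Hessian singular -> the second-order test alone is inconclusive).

Compute the Hessian H = grad^2 f:
  H = [[-2, -1], [-1, 2]]
Verify stationarity: grad f(x*) = H x* + g = (0, 0).
Eigenvalues of H: -2.2361, 2.2361.
Eigenvalues have mixed signs, so H is indefinite -> x* is a saddle point.

saddle


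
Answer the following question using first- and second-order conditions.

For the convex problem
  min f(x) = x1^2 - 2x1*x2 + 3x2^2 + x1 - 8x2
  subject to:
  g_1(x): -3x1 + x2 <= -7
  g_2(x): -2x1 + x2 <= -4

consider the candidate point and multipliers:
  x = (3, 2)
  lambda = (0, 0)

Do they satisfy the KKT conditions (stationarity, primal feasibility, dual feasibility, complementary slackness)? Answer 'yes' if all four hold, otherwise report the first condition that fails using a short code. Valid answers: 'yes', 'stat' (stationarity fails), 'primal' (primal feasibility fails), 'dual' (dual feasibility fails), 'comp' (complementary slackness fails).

Gradient of f: grad f(x) = Q x + c = (3, -2)
Constraint values g_i(x) = a_i^T x - b_i:
  g_1((3, 2)) = 0
  g_2((3, 2)) = 0
Stationarity residual: grad f(x) + sum_i lambda_i a_i = (3, -2)
  -> stationarity FAILS
Primal feasibility (all g_i <= 0): OK
Dual feasibility (all lambda_i >= 0): OK
Complementary slackness (lambda_i * g_i(x) = 0 for all i): OK

Verdict: the first failing condition is stationarity -> stat.

stat


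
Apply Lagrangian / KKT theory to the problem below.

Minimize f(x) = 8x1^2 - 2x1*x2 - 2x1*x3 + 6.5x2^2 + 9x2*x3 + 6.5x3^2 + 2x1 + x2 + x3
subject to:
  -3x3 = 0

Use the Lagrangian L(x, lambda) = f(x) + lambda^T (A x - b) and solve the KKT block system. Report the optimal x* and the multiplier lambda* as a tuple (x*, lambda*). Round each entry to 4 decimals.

Form the Lagrangian:
  L(x, lambda) = (1/2) x^T Q x + c^T x + lambda^T (A x - b)
Stationarity (grad_x L = 0): Q x + c + A^T lambda = 0.
Primal feasibility: A x = b.

This gives the KKT block system:
  [ Q   A^T ] [ x     ]   [-c ]
  [ A    0  ] [ lambda ] = [ b ]

Solving the linear system:
  x*      = (-0.1373, -0.098, 0)
  lambda* = (0.1307)
  f(x*)   = -0.1863

x* = (-0.1373, -0.098, 0), lambda* = (0.1307)


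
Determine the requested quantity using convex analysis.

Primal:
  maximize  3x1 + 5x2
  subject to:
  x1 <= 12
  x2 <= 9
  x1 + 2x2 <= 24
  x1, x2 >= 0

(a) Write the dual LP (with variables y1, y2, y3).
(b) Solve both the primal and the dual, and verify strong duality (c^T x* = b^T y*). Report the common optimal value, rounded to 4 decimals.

The standard primal-dual pair for 'max c^T x s.t. A x <= b, x >= 0' is:
  Dual:  min b^T y  s.t.  A^T y >= c,  y >= 0.

So the dual LP is:
  minimize  12y1 + 9y2 + 24y3
  subject to:
    y1 + y3 >= 3
    y2 + 2y3 >= 5
    y1, y2, y3 >= 0

Solving the primal: x* = (12, 6).
  primal value c^T x* = 66.
Solving the dual: y* = (0.5, 0, 2.5).
  dual value b^T y* = 66.
Strong duality: c^T x* = b^T y*. Confirmed.

66


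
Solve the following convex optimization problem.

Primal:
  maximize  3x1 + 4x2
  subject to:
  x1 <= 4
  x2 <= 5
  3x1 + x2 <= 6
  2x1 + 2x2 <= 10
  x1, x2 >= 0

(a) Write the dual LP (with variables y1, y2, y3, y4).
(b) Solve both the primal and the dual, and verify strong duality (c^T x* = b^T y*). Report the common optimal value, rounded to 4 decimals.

The standard primal-dual pair for 'max c^T x s.t. A x <= b, x >= 0' is:
  Dual:  min b^T y  s.t.  A^T y >= c,  y >= 0.

So the dual LP is:
  minimize  4y1 + 5y2 + 6y3 + 10y4
  subject to:
    y1 + 3y3 + 2y4 >= 3
    y2 + y3 + 2y4 >= 4
    y1, y2, y3, y4 >= 0

Solving the primal: x* = (0, 5).
  primal value c^T x* = 20.
Solving the dual: y* = (0, 1, 0, 1.5).
  dual value b^T y* = 20.
Strong duality: c^T x* = b^T y*. Confirmed.

20


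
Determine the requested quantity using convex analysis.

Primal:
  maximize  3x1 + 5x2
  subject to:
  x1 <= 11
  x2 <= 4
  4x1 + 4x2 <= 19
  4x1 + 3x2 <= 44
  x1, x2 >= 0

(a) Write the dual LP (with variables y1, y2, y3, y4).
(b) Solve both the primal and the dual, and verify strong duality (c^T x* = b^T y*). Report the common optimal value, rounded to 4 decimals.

The standard primal-dual pair for 'max c^T x s.t. A x <= b, x >= 0' is:
  Dual:  min b^T y  s.t.  A^T y >= c,  y >= 0.

So the dual LP is:
  minimize  11y1 + 4y2 + 19y3 + 44y4
  subject to:
    y1 + 4y3 + 4y4 >= 3
    y2 + 4y3 + 3y4 >= 5
    y1, y2, y3, y4 >= 0

Solving the primal: x* = (0.75, 4).
  primal value c^T x* = 22.25.
Solving the dual: y* = (0, 2, 0.75, 0).
  dual value b^T y* = 22.25.
Strong duality: c^T x* = b^T y*. Confirmed.

22.25


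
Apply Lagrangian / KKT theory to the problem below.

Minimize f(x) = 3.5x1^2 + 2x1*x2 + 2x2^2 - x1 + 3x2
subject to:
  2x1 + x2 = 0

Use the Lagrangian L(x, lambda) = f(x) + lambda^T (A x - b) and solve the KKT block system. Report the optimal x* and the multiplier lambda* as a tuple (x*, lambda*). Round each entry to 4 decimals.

Form the Lagrangian:
  L(x, lambda) = (1/2) x^T Q x + c^T x + lambda^T (A x - b)
Stationarity (grad_x L = 0): Q x + c + A^T lambda = 0.
Primal feasibility: A x = b.

This gives the KKT block system:
  [ Q   A^T ] [ x     ]   [-c ]
  [ A    0  ] [ lambda ] = [ b ]

Solving the linear system:
  x*      = (0.4667, -0.9333)
  lambda* = (-0.2)
  f(x*)   = -1.6333

x* = (0.4667, -0.9333), lambda* = (-0.2)


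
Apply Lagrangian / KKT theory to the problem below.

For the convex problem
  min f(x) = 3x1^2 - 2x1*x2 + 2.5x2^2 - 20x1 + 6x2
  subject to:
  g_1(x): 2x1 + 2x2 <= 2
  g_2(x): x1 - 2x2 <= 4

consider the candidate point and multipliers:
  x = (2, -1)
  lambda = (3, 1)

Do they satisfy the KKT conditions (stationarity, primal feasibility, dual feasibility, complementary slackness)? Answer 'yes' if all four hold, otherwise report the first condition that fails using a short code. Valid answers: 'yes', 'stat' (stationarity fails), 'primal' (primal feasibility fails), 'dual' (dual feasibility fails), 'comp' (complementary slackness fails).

Gradient of f: grad f(x) = Q x + c = (-6, -3)
Constraint values g_i(x) = a_i^T x - b_i:
  g_1((2, -1)) = 0
  g_2((2, -1)) = 0
Stationarity residual: grad f(x) + sum_i lambda_i a_i = (1, 1)
  -> stationarity FAILS
Primal feasibility (all g_i <= 0): OK
Dual feasibility (all lambda_i >= 0): OK
Complementary slackness (lambda_i * g_i(x) = 0 for all i): OK

Verdict: the first failing condition is stationarity -> stat.

stat


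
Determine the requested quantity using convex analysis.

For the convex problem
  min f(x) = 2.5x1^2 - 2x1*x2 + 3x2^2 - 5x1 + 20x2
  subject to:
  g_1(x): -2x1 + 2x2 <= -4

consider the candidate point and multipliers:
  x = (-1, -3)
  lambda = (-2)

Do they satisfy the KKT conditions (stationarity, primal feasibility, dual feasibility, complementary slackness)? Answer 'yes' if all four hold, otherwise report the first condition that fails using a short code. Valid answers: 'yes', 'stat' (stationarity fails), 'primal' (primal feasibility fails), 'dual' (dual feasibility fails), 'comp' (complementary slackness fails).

Gradient of f: grad f(x) = Q x + c = (-4, 4)
Constraint values g_i(x) = a_i^T x - b_i:
  g_1((-1, -3)) = 0
Stationarity residual: grad f(x) + sum_i lambda_i a_i = (0, 0)
  -> stationarity OK
Primal feasibility (all g_i <= 0): OK
Dual feasibility (all lambda_i >= 0): FAILS
Complementary slackness (lambda_i * g_i(x) = 0 for all i): OK

Verdict: the first failing condition is dual_feasibility -> dual.

dual


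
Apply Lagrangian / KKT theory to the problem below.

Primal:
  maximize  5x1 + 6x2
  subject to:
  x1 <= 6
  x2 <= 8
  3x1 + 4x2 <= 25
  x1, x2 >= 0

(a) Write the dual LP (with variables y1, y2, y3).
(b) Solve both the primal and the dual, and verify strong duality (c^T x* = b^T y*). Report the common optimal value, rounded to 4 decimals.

The standard primal-dual pair for 'max c^T x s.t. A x <= b, x >= 0' is:
  Dual:  min b^T y  s.t.  A^T y >= c,  y >= 0.

So the dual LP is:
  minimize  6y1 + 8y2 + 25y3
  subject to:
    y1 + 3y3 >= 5
    y2 + 4y3 >= 6
    y1, y2, y3 >= 0

Solving the primal: x* = (6, 1.75).
  primal value c^T x* = 40.5.
Solving the dual: y* = (0.5, 0, 1.5).
  dual value b^T y* = 40.5.
Strong duality: c^T x* = b^T y*. Confirmed.

40.5


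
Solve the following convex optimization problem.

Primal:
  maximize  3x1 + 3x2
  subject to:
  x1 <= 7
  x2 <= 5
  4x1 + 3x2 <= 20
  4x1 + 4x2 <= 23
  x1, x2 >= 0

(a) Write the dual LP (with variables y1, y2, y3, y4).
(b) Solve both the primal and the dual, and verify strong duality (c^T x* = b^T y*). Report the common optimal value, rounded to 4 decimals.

The standard primal-dual pair for 'max c^T x s.t. A x <= b, x >= 0' is:
  Dual:  min b^T y  s.t.  A^T y >= c,  y >= 0.

So the dual LP is:
  minimize  7y1 + 5y2 + 20y3 + 23y4
  subject to:
    y1 + 4y3 + 4y4 >= 3
    y2 + 3y3 + 4y4 >= 3
    y1, y2, y3, y4 >= 0

Solving the primal: x* = (2.75, 3).
  primal value c^T x* = 17.25.
Solving the dual: y* = (0, 0, 0, 0.75).
  dual value b^T y* = 17.25.
Strong duality: c^T x* = b^T y*. Confirmed.

17.25


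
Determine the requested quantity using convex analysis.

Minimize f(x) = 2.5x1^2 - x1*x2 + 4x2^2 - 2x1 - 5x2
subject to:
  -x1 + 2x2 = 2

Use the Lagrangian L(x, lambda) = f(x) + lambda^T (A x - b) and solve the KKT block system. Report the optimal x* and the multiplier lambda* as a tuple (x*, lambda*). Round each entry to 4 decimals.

Form the Lagrangian:
  L(x, lambda) = (1/2) x^T Q x + c^T x + lambda^T (A x - b)
Stationarity (grad_x L = 0): Q x + c + A^T lambda = 0.
Primal feasibility: A x = b.

This gives the KKT block system:
  [ Q   A^T ] [ x     ]   [-c ]
  [ A    0  ] [ lambda ] = [ b ]

Solving the linear system:
  x*      = (0.25, 1.125)
  lambda* = (-1.875)
  f(x*)   = -1.1875

x* = (0.25, 1.125), lambda* = (-1.875)


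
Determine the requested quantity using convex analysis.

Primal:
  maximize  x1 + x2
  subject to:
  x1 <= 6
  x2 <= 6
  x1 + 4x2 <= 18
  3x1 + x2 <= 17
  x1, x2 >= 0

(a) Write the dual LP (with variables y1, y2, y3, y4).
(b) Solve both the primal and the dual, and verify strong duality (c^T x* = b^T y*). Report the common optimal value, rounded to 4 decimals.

The standard primal-dual pair for 'max c^T x s.t. A x <= b, x >= 0' is:
  Dual:  min b^T y  s.t.  A^T y >= c,  y >= 0.

So the dual LP is:
  minimize  6y1 + 6y2 + 18y3 + 17y4
  subject to:
    y1 + y3 + 3y4 >= 1
    y2 + 4y3 + y4 >= 1
    y1, y2, y3, y4 >= 0

Solving the primal: x* = (4.5455, 3.3636).
  primal value c^T x* = 7.9091.
Solving the dual: y* = (0, 0, 0.1818, 0.2727).
  dual value b^T y* = 7.9091.
Strong duality: c^T x* = b^T y*. Confirmed.

7.9091


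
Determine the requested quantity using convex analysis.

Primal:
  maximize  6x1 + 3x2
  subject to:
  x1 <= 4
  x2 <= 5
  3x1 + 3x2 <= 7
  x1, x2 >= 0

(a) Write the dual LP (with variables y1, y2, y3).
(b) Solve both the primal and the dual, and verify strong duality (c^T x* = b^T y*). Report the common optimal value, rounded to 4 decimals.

The standard primal-dual pair for 'max c^T x s.t. A x <= b, x >= 0' is:
  Dual:  min b^T y  s.t.  A^T y >= c,  y >= 0.

So the dual LP is:
  minimize  4y1 + 5y2 + 7y3
  subject to:
    y1 + 3y3 >= 6
    y2 + 3y3 >= 3
    y1, y2, y3 >= 0

Solving the primal: x* = (2.3333, 0).
  primal value c^T x* = 14.
Solving the dual: y* = (0, 0, 2).
  dual value b^T y* = 14.
Strong duality: c^T x* = b^T y*. Confirmed.

14


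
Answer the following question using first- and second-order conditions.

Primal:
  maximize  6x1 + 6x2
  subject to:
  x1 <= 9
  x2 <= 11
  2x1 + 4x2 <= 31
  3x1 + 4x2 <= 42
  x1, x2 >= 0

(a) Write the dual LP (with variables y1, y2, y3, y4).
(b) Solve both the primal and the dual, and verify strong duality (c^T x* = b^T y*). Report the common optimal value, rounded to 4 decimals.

The standard primal-dual pair for 'max c^T x s.t. A x <= b, x >= 0' is:
  Dual:  min b^T y  s.t.  A^T y >= c,  y >= 0.

So the dual LP is:
  minimize  9y1 + 11y2 + 31y3 + 42y4
  subject to:
    y1 + 2y3 + 3y4 >= 6
    y2 + 4y3 + 4y4 >= 6
    y1, y2, y3, y4 >= 0

Solving the primal: x* = (9, 3.25).
  primal value c^T x* = 73.5.
Solving the dual: y* = (3, 0, 1.5, 0).
  dual value b^T y* = 73.5.
Strong duality: c^T x* = b^T y*. Confirmed.

73.5


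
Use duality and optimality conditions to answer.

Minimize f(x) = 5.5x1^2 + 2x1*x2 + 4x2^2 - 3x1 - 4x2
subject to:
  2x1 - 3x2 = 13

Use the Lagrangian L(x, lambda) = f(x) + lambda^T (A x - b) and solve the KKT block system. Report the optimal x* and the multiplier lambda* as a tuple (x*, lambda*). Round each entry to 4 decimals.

Form the Lagrangian:
  L(x, lambda) = (1/2) x^T Q x + c^T x + lambda^T (A x - b)
Stationarity (grad_x L = 0): Q x + c + A^T lambda = 0.
Primal feasibility: A x = b.

This gives the KKT block system:
  [ Q   A^T ] [ x     ]   [-c ]
  [ A    0  ] [ lambda ] = [ b ]

Solving the linear system:
  x*      = (2.1742, -2.8839)
  lambda* = (-7.5742)
  f(x*)   = 51.7387

x* = (2.1742, -2.8839), lambda* = (-7.5742)


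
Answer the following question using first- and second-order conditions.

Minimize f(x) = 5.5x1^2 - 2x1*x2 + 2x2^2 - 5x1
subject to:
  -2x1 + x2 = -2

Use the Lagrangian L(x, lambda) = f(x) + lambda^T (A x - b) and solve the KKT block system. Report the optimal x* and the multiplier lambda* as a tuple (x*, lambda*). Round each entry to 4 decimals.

Form the Lagrangian:
  L(x, lambda) = (1/2) x^T Q x + c^T x + lambda^T (A x - b)
Stationarity (grad_x L = 0): Q x + c + A^T lambda = 0.
Primal feasibility: A x = b.

This gives the KKT block system:
  [ Q   A^T ] [ x     ]   [-c ]
  [ A    0  ] [ lambda ] = [ b ]

Solving the linear system:
  x*      = (0.8947, -0.2105)
  lambda* = (2.6316)
  f(x*)   = 0.3947

x* = (0.8947, -0.2105), lambda* = (2.6316)
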